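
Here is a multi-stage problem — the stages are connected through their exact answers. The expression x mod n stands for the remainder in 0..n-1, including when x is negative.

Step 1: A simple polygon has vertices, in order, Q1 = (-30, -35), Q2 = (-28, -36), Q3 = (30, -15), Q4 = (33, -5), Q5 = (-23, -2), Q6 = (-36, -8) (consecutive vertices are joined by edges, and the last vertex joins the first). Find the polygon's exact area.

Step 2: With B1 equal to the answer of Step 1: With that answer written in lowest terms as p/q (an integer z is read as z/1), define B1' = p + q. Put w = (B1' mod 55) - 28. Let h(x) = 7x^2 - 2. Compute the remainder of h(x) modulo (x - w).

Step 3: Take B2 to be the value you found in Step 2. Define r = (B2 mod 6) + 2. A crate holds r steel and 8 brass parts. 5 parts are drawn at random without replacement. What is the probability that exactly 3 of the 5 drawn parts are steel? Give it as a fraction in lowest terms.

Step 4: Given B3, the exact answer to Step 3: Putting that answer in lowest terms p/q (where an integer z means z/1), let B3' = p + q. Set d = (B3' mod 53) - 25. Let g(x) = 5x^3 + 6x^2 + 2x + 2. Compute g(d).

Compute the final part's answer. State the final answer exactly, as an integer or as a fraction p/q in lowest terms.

5622

Step 1: cross terms: (-30*-36 - -28*-35)=100, (-28*-15 - 30*-36)=1500, (30*-5 - 33*-15)=345, (33*-2 - -23*-5)=-181, (-23*-8 - -36*-2)=112, (-36*-35 - -30*-8)=1020; twice the area = |2896| = 2896; area = 1448; answer 1448
Step 2: B1 = 1448; threaded value p + q = 1449; w = -9; remainder = value at the root: 7*(-9)^2 - 2 = (567) + (-2) = 565; answer 565
Step 3: B2 = 565; r = 3; total draws C(11,5) = 462; favorable C(3,3)*C(8,2) = 28; P = 2/33; answer 2/33
Step 4: B3 = 2/33; threaded value p + q = 35; d = 10; 5*(10)^3 + 6*(10)^2 + 2*(10)^1 + 2 = (5000) + (600) + (20) + (2) = 5622; answer 5622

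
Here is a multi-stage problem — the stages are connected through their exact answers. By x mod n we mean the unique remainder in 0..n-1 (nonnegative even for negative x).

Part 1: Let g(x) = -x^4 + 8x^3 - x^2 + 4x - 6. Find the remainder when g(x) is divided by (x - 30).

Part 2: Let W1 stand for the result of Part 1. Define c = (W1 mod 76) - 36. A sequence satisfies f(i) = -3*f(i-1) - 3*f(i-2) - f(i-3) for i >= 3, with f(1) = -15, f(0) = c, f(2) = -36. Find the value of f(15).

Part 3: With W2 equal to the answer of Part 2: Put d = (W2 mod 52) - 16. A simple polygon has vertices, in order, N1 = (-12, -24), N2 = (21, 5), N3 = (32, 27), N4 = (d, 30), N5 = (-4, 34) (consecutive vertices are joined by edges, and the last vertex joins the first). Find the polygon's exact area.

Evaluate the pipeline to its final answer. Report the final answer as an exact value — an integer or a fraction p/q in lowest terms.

Part 1: remainder = value at the root: -1*(30)^4 + 8*(30)^3 - 1*(30)^2 + 4*(30)^1 - 6 = (-810000) + (216000) + (-900) + (120) + (-6) = -594786; answer -594786
Part 2: W1 = -594786; c = 30; f(3) = -3*(-36) - 3*(-15) - 1*(30) = 123; iterating: f(3)=123, f(4)=-246, f(5)=405, f(6)=-600, f(7)=831, f(8)=-1098, f(9)=1401, f(10)=-1740, f(11)=2115, f(12)=-2526, f(13)=2973, f(14)=-3456, f(15)=3975; answer 3975
Part 3: W2 = 3975; d = 7; cross terms: (-12*5 - 21*-24)=444, (21*27 - 32*5)=407, (32*30 - 7*27)=771, (7*34 - -4*30)=358, (-4*-24 - -12*34)=504; twice the area = |2484| = 2484; area = 1242; answer 1242

1242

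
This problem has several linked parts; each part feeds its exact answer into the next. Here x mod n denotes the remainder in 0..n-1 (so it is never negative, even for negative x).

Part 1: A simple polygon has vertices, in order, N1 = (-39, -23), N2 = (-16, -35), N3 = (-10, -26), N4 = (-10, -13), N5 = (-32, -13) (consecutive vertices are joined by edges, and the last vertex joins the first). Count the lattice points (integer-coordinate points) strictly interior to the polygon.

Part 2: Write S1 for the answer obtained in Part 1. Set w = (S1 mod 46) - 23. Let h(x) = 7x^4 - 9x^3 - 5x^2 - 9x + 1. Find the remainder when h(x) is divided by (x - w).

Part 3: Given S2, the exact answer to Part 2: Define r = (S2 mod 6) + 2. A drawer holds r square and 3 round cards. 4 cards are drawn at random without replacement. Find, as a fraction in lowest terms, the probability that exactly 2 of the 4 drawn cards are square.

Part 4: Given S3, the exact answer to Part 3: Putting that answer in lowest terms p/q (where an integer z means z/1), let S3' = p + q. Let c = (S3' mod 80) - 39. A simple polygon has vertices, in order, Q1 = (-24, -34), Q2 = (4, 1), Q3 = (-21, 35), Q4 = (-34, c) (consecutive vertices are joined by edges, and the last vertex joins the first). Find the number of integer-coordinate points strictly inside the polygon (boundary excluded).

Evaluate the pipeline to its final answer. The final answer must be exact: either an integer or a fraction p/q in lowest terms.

Part 1: cross terms: (-39*-35 - -16*-23)=997, (-16*-26 - -10*-35)=66, (-10*-13 - -10*-26)=-130, (-10*-13 - -32*-13)=-286, (-32*-23 - -39*-13)=229; twice the area = |876| = 876; area = 438; boundary points = 1 + 3 + 13 + 22 + 1 = 40; strictly interior points = area - boundary/2 + 1 = 419; answer 419
Part 2: S1 = 419; w = -18; remainder = value at the root: 7*(-18)^4 - 9*(-18)^3 - 5*(-18)^2 - 9*(-18)^1 + 1 = (734832) + (52488) + (-1620) + (162) + (1) = 785863; answer 785863
Part 3: S2 = 785863; r = 3; total draws C(6,4) = 15; favorable C(3,2)*C(3,2) = 9; P = 3/5; answer 3/5
Part 4: S3 = 3/5; threaded value p + q = 8; c = -31; cross terms: (-24*1 - 4*-34)=112, (4*35 - -21*1)=161, (-21*-31 - -34*35)=1841, (-34*-34 - -24*-31)=412; twice the area = |2526| = 2526; area = 1263; boundary points = 7 + 1 + 1 + 1 = 10; strictly interior points = area - boundary/2 + 1 = 1259; answer 1259

1259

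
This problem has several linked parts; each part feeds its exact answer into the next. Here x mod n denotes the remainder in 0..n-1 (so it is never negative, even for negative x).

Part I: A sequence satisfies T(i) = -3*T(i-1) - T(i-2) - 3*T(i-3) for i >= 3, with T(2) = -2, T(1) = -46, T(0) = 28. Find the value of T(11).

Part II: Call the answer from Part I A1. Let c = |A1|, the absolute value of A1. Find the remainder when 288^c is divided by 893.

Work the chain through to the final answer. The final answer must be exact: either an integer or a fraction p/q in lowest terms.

Part I: T(3) = -3*(-2) - 1*(-46) - 3*(28) = -32; iterating: T(3)=-32, T(4)=236, T(5)=-670, T(6)=1870, T(7)=-5648, T(8)=17084, T(9)=-51214, T(10)=153502, T(11)=-460544; answer -460544
Part II: A1 = -460544; c = 460544; squarings mod 893: 288^1=288, 288^2=788, 288^4=309, 288^8=823, 288^16=435, 288^32=802, 288^64=244, 288^128=598, 288^256=404, 288^512=690, 288^1024=131, 288^2048=194, 288^4096=130, 288^8192=826, 288^16384=24, 288^32768=576, 288^65536=473, 288^131072=479, 288^262144=833; 288^460544 = 288^256 * 288^512 * 288^1024 * 288^65536 * 288^131072 * 288^262144 = 707 (mod 893); answer 707

707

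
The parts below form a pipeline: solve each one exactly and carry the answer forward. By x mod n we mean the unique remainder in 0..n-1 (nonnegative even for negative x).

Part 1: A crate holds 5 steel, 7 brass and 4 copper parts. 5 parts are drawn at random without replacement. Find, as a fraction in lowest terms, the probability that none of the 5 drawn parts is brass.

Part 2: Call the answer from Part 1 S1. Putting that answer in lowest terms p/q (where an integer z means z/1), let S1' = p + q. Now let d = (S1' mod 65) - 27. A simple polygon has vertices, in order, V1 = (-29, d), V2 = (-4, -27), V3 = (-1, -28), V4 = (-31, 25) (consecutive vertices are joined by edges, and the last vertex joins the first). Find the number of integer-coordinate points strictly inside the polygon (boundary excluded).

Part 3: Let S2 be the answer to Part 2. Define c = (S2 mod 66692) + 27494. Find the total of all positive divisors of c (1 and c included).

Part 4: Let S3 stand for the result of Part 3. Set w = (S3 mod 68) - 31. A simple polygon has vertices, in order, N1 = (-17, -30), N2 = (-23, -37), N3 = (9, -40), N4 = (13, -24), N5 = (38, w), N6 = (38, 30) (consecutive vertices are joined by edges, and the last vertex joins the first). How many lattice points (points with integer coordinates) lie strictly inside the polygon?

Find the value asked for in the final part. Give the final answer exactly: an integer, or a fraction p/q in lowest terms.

Part 1: total draws C(16,5) = 4368; favorable C(9,5) = 126; P = 3/104; answer 3/104
Part 2: S1 = 3/104; threaded value p + q = 107; d = 15; cross terms: (-29*-27 - -4*15)=843, (-4*-28 - -1*-27)=85, (-1*25 - -31*-28)=-893, (-31*15 - -29*25)=260; twice the area = |295| = 295; area = 295/2; boundary points = 1 + 1 + 1 + 2 = 5; strictly interior points = area - boundary/2 + 1 = 146; answer 146
Part 3: S2 = 146; c = 27640; 27640 = 2^3 * 5 * 691; sigma = (1 + 2 + 4 + 8) * (1 + 5) * (1 + 691) = 15 * 6 * 692 = 62280; answer 62280
Part 4: S3 = 62280; w = 29; cross terms: (-17*-37 - -23*-30)=-61, (-23*-40 - 9*-37)=1253, (9*-24 - 13*-40)=304, (13*29 - 38*-24)=1289, (38*30 - 38*29)=38, (38*-30 - -17*30)=-630; twice the area = |2193| = 2193; area = 2193/2; boundary points = 1 + 1 + 4 + 1 + 1 + 5 = 13; strictly interior points = area - boundary/2 + 1 = 1091; answer 1091

1091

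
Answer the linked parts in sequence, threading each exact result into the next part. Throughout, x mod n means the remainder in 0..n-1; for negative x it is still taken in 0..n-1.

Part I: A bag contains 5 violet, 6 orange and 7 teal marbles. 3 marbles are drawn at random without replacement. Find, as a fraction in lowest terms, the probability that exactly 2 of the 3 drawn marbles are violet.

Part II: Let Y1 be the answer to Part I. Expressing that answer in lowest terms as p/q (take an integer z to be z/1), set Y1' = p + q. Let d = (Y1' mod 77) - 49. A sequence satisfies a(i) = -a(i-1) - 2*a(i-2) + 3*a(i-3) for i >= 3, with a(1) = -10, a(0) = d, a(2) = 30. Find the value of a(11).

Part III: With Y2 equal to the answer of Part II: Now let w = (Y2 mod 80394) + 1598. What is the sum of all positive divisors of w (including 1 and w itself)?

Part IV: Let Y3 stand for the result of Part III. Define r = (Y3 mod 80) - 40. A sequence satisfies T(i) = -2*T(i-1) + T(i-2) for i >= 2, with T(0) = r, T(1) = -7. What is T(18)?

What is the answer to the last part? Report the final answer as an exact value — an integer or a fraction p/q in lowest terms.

Part I: total draws C(18,3) = 816; favorable C(5,2)*C(13,1) = 130; P = 65/408; answer 65/408
Part II: Y1 = 65/408; threaded value p + q = 473; d = -38; a(3) = -1*(30) - 2*(-10) + 3*(-38) = -124; iterating: a(3)=-124, a(4)=34, a(5)=304, a(6)=-744, a(7)=238, a(8)=2162, a(9)=-4870, a(10)=1260, a(11)=14966; answer 14966
Part III: Y2 = 14966; w = 16564; 16564 = 2^2 * 41 * 101; sigma = (1 + 2 + 4) * (1 + 41) * (1 + 101) = 7 * 42 * 102 = 29988; answer 29988
Part IV: Y3 = 29988; r = 28; T(2) = -2*(-7) + 1*(28) = 42; iterating: T(2)=42, T(3)=-91, T(4)=224, T(5)=-539, T(6)=1302, T(7)=-3143, T(8)=7588, T(9)=-18319, T(10)=44226, T(11)=-106771, T(12)=257768, T(13)=-622307, T(14)=1502382, T(15)=-3627071, T(16)=8756524, T(17)=-21140119, T(18)=51036762; answer 51036762

51036762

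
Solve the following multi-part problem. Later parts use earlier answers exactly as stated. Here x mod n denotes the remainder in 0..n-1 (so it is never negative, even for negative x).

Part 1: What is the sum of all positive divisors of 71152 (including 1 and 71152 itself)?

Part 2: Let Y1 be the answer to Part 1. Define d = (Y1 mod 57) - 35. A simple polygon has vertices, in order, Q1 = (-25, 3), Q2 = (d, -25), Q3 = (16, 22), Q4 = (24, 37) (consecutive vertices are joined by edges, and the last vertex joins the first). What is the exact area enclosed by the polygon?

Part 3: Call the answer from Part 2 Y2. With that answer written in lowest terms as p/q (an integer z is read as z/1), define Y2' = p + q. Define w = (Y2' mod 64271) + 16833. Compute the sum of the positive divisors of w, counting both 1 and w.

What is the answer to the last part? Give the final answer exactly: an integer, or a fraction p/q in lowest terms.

44040

Part 1: 71152 = 2^4 * 4447; sigma = (1 + 2 + 4 + 8 + 16) * (1 + 4447) = 31 * 4448 = 137888; answer 137888
Part 2: Y1 = 137888; d = -30; cross terms: (-25*-25 - -30*3)=715, (-30*22 - 16*-25)=-260, (16*37 - 24*22)=64, (24*3 - -25*37)=997; twice the area = |1516| = 1516; area = 758; answer 758
Part 3: Y2 = 758; threaded value p + q = 759; w = 17592; 17592 = 2^3 * 3 * 733; sigma = (1 + 2 + 4 + 8) * (1 + 3) * (1 + 733) = 15 * 4 * 734 = 44040; answer 44040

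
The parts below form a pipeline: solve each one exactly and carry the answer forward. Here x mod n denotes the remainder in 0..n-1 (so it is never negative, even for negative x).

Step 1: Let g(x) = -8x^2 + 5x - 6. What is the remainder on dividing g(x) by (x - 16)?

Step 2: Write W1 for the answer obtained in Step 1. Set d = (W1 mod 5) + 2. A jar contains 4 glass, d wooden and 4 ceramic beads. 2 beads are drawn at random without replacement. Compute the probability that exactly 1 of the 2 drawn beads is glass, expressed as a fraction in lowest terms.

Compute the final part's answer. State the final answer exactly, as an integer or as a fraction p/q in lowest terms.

28/55

Step 1: remainder = value at the root: -8*(16)^2 + 5*(16)^1 - 6 = (-2048) + (80) + (-6) = -1974; answer -1974
Step 2: W1 = -1974; d = 3; total draws C(11,2) = 55; favorable C(4,1)*C(7,1) = 28; P = 28/55; answer 28/55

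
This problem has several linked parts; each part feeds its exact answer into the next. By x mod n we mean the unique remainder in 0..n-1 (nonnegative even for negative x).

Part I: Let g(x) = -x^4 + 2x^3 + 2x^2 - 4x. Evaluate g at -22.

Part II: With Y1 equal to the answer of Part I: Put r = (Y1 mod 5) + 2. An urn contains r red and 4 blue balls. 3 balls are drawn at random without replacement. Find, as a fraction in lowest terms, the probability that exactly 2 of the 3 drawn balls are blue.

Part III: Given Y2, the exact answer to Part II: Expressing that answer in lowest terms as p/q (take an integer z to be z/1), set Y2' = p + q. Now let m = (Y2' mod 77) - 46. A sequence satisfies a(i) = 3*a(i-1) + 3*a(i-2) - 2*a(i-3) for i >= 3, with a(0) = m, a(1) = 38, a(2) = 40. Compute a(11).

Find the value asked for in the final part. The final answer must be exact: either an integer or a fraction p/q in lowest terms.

8803156

Part I: -1*(-22)^4 + 2*(-22)^3 + 2*(-22)^2 - 4*(-22)^1 = (-234256) + (-21296) + (968) + (88) = -254496; answer -254496
Part II: Y1 = -254496; r = 6; total draws C(10,3) = 120; favorable C(4,2)*C(6,1) = 36; P = 3/10; answer 3/10
Part III: Y2 = 3/10; threaded value p + q = 13; m = -33; a(3) = 3*(40) + 3*(38) - 2*(-33) = 300; iterating: a(3)=300, a(4)=944, a(5)=3652, a(6)=13188, a(7)=48632, a(8)=178156, a(9)=653988, a(10)=2399168, a(11)=8803156; answer 8803156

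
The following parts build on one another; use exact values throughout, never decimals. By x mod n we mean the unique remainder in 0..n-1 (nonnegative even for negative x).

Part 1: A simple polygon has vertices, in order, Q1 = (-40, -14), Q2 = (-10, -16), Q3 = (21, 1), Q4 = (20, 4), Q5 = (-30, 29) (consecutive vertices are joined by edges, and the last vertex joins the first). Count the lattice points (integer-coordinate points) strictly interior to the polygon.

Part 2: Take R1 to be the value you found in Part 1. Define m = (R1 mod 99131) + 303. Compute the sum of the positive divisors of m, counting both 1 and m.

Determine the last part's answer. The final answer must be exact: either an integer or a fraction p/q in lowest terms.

Part 1: cross terms: (-40*-16 - -10*-14)=500, (-10*1 - 21*-16)=326, (21*4 - 20*1)=64, (20*29 - -30*4)=700, (-30*-14 - -40*29)=1580; twice the area = |3170| = 3170; area = 1585; boundary points = 2 + 1 + 1 + 25 + 1 = 30; strictly interior points = area - boundary/2 + 1 = 1571; answer 1571
Part 2: R1 = 1571; m = 1874; 1874 = 2 * 937; sigma = (1 + 2) * (1 + 937) = 3 * 938 = 2814; answer 2814

2814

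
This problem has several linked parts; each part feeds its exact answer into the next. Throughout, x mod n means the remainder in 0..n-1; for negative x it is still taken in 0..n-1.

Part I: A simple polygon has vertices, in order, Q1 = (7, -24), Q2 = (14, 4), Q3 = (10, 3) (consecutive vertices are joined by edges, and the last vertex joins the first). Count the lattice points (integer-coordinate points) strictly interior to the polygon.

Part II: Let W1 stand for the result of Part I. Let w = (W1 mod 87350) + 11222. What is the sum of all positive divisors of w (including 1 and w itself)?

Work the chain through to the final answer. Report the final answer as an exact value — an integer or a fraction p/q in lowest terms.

24624

Part I: cross terms: (7*4 - 14*-24)=364, (14*3 - 10*4)=2, (10*-24 - 7*3)=-261; twice the area = |105| = 105; area = 105/2; boundary points = 7 + 1 + 3 = 11; strictly interior points = area - boundary/2 + 1 = 48; answer 48
Part II: W1 = 48; w = 11270; 11270 = 2 * 5 * 7^2 * 23; sigma = (1 + 2) * (1 + 5) * (1 + 7 + 49) * (1 + 23) = 3 * 6 * 57 * 24 = 24624; answer 24624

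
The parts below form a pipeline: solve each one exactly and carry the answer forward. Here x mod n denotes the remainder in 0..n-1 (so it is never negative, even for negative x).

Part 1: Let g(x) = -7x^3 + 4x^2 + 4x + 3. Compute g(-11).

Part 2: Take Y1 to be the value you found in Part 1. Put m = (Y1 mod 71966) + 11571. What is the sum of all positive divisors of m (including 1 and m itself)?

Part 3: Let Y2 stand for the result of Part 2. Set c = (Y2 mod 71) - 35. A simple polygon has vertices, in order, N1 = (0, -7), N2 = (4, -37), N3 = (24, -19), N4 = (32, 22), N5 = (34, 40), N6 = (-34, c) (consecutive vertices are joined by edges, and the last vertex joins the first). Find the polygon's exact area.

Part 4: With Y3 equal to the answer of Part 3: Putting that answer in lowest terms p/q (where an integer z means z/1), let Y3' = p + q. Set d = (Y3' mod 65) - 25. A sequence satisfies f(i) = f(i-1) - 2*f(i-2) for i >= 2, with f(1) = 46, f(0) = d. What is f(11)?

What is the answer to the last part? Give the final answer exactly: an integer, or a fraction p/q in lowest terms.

1784

Part 1: -7*(-11)^3 + 4*(-11)^2 + 4*(-11)^1 + 3 = (9317) + (484) + (-44) + (3) = 9760; answer 9760
Part 2: Y1 = 9760; m = 21331; 21331 = 83 * 257; sigma = (1 + 83) * (1 + 257) = 84 * 258 = 21672; answer 21672
Part 3: Y2 = 21672; c = -18; cross terms: (0*-37 - 4*-7)=28, (4*-19 - 24*-37)=812, (24*22 - 32*-19)=1136, (32*40 - 34*22)=532, (34*-18 - -34*40)=748, (-34*-7 - 0*-18)=238; twice the area = |3494| = 3494; area = 1747; answer 1747
Part 4: Y3 = 1747; threaded value p + q = 1748; d = 33; f(2) = 1*(46) - 2*(33) = -20; iterating: f(2)=-20, f(3)=-112, f(4)=-72, f(5)=152, f(6)=296, f(7)=-8, f(8)=-600, f(9)=-584, f(10)=616, f(11)=1784; answer 1784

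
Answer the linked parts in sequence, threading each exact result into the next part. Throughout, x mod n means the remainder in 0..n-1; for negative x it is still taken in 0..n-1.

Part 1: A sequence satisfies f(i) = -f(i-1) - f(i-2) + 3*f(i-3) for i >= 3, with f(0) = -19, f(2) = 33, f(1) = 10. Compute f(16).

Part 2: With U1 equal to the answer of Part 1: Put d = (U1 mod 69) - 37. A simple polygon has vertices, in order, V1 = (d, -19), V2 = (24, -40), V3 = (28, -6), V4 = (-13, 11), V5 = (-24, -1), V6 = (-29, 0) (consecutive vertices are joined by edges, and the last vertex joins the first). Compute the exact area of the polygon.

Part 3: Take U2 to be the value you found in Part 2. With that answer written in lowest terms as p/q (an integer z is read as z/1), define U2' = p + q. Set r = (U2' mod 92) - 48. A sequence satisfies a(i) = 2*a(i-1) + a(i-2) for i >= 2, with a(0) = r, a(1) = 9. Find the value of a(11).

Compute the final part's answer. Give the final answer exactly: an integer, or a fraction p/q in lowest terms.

134899

Part 1: f(3) = -1*(33) - 1*(10) + 3*(-19) = -100; iterating: f(3)=-100, f(4)=97, f(5)=102, f(6)=-499, f(7)=688, f(8)=117, f(9)=-2302, f(10)=4249, f(11)=-1596, f(12)=-9559, f(13)=23902, f(14)=-19131, f(15)=-33448, f(16)=124285; answer 124285
Part 2: U1 = 124285; d = -21; cross terms: (-21*-40 - 24*-19)=1296, (24*-6 - 28*-40)=976, (28*11 - -13*-6)=230, (-13*-1 - -24*11)=277, (-24*0 - -29*-1)=-29, (-29*-19 - -21*0)=551; twice the area = |3301| = 3301; area = 3301/2; answer 3301/2
Part 3: U2 = 3301/2; threaded value p + q = 3303; r = 35; a(2) = 2*(9) + 1*(35) = 53; iterating: a(2)=53, a(3)=115, a(4)=283, a(5)=681, a(6)=1645, a(7)=3971, a(8)=9587, a(9)=23145, a(10)=55877, a(11)=134899; answer 134899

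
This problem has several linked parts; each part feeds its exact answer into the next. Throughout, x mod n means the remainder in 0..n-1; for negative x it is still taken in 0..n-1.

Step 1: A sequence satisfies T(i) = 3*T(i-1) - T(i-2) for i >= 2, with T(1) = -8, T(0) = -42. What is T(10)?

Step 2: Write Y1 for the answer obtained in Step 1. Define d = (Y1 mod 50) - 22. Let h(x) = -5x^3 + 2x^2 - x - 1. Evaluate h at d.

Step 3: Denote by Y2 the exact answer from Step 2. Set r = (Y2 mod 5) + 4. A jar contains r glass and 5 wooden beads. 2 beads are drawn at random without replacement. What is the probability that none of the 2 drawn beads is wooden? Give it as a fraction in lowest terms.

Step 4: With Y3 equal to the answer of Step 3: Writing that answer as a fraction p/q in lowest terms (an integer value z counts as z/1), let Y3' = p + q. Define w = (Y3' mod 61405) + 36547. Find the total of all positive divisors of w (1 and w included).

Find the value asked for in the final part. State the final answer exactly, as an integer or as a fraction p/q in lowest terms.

63954

Step 1: T(2) = 3*(-8) - 1*(-42) = 18; iterating: T(2)=18, T(3)=62, T(4)=168, T(5)=442, T(6)=1158, T(7)=3032, T(8)=7938, T(9)=20782, T(10)=54408; answer 54408
Step 2: Y1 = 54408; d = -14; -5*(-14)^3 + 2*(-14)^2 - 1*(-14)^1 - 1 = (13720) + (392) + (14) + (-1) = 14125; answer 14125
Step 3: Y2 = 14125; r = 4; total draws C(9,2) = 36; favorable C(4,2) = 6; P = 1/6; answer 1/6
Step 4: Y3 = 1/6; threaded value p + q = 7; w = 36554; 36554 = 2 * 7^2 * 373; sigma = (1 + 2) * (1 + 7 + 49) * (1 + 373) = 3 * 57 * 374 = 63954; answer 63954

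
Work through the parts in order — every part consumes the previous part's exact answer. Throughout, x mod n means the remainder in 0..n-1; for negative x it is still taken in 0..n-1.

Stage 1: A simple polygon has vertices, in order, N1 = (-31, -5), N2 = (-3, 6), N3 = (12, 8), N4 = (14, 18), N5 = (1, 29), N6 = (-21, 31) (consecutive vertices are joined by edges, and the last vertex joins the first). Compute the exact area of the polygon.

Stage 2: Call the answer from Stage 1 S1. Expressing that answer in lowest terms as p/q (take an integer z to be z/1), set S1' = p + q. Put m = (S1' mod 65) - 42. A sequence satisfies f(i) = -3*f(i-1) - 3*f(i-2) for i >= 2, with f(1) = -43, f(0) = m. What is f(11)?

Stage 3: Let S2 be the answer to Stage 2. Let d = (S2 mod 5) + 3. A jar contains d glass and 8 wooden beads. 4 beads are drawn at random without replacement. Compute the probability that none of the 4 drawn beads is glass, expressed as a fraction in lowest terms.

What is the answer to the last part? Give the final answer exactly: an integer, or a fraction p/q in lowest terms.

7/33

Stage 1: cross terms: (-31*6 - -3*-5)=-201, (-3*8 - 12*6)=-96, (12*18 - 14*8)=104, (14*29 - 1*18)=388, (1*31 - -21*29)=640, (-21*-5 - -31*31)=1066; twice the area = |1901| = 1901; area = 1901/2; answer 1901/2
Stage 2: S1 = 1901/2; threaded value p + q = 1903; m = -24; f(2) = -3*(-43) - 3*(-24) = 201; iterating: f(2)=201, f(3)=-474, f(4)=819, f(5)=-1035, f(6)=648, f(7)=1161, f(8)=-5427, f(9)=12798, f(10)=-22113, f(11)=27945; answer 27945
Stage 3: S2 = 27945; d = 3; total draws C(11,4) = 330; favorable C(8,4) = 70; P = 7/33; answer 7/33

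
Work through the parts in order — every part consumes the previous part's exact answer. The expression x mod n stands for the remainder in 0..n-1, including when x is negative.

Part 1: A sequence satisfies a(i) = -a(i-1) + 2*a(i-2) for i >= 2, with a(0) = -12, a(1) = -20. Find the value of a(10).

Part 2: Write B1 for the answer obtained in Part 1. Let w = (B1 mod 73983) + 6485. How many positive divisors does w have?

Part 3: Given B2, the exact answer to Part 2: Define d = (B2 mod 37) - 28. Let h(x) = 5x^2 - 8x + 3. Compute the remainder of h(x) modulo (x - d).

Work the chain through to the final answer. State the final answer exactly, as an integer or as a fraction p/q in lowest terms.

3075

Part 1: a(2) = -1*(-20) + 2*(-12) = -4; iterating: a(2)=-4, a(3)=-36, a(4)=28, a(5)=-100, a(6)=156, a(7)=-356, a(8)=668, a(9)=-1380, a(10)=2716; answer 2716
Part 2: B1 = 2716; w = 9201; 9201 = 3 * 3067; number of divisors = (1+1) * (1+1) = 4; answer 4
Part 3: B2 = 4; d = -24; remainder = value at the root: 5*(-24)^2 - 8*(-24)^1 + 3 = (2880) + (192) + (3) = 3075; answer 3075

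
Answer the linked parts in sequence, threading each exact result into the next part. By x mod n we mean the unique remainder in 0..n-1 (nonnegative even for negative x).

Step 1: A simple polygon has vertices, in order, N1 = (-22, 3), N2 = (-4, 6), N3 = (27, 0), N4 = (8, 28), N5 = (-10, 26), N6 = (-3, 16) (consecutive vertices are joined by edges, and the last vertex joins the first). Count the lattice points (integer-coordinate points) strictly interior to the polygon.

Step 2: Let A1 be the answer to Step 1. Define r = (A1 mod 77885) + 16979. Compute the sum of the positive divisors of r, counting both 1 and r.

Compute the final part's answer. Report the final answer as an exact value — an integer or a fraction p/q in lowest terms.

Step 1: cross terms: (-22*6 - -4*3)=-120, (-4*0 - 27*6)=-162, (27*28 - 8*0)=756, (8*26 - -10*28)=488, (-10*16 - -3*26)=-82, (-3*3 - -22*16)=343; twice the area = |1223| = 1223; area = 1223/2; boundary points = 3 + 1 + 1 + 2 + 1 + 1 = 9; strictly interior points = area - boundary/2 + 1 = 608; answer 608
Step 2: A1 = 608; r = 17587; 17587 = 43 * 409; sigma = (1 + 43) * (1 + 409) = 44 * 410 = 18040; answer 18040

18040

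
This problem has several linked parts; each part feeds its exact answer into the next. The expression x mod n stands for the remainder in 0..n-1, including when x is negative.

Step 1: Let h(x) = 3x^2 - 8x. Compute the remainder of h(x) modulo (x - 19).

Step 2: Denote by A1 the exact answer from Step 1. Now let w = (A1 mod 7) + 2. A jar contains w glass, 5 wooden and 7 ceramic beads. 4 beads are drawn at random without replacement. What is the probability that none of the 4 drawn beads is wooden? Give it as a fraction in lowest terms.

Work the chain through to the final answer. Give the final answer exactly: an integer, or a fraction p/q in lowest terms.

18/143

Step 1: remainder = value at the root: 3*(19)^2 - 8*(19)^1 = (1083) + (-152) = 931; answer 931
Step 2: A1 = 931; w = 2; total draws C(14,4) = 1001; favorable C(9,4) = 126; P = 18/143; answer 18/143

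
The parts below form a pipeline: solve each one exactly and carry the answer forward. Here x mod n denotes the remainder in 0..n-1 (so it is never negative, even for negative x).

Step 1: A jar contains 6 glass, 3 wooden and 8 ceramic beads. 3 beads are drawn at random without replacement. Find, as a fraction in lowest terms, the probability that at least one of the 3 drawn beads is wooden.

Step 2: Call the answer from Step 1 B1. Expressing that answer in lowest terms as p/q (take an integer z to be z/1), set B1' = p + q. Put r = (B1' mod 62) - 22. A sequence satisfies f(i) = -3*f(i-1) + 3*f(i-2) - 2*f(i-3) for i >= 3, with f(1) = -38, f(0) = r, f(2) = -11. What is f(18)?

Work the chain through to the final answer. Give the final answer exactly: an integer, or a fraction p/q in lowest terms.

Step 1: total draws C(17,3) = 680; complement C(14,3) = 364; favorable 680 - 364 = 316; P = 79/170; answer 79/170
Step 2: B1 = 79/170; threaded value p + q = 249; r = -21; f(3) = -3*(-11) + 3*(-38) - 2*(-21) = -39; iterating: f(3)=-39, f(4)=160, f(5)=-575, f(6)=2283, f(7)=-8894, f(8)=34681, f(9)=-135291, f(10)=527704, f(11)=-2058347, f(12)=8028735, f(13)=-31316654, f(14)=122152861, f(15)=-476466015, f(16)=1858489936, f(17)=-7249173575, f(18)=28275922563; answer 28275922563

28275922563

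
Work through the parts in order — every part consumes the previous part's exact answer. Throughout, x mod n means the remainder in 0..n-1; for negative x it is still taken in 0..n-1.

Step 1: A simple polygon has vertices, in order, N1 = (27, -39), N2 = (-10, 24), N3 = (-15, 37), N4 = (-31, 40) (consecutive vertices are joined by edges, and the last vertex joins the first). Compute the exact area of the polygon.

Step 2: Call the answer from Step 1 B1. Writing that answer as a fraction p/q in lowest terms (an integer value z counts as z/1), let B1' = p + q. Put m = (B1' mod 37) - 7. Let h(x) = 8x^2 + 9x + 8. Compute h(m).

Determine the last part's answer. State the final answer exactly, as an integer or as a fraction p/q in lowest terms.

Step 1: cross terms: (27*24 - -10*-39)=258, (-10*37 - -15*24)=-10, (-15*40 - -31*37)=547, (-31*-39 - 27*40)=129; twice the area = |924| = 924; area = 462; answer 462
Step 2: B1 = 462; threaded value p + q = 463; m = 12; 8*(12)^2 + 9*(12)^1 + 8 = (1152) + (108) + (8) = 1268; answer 1268

1268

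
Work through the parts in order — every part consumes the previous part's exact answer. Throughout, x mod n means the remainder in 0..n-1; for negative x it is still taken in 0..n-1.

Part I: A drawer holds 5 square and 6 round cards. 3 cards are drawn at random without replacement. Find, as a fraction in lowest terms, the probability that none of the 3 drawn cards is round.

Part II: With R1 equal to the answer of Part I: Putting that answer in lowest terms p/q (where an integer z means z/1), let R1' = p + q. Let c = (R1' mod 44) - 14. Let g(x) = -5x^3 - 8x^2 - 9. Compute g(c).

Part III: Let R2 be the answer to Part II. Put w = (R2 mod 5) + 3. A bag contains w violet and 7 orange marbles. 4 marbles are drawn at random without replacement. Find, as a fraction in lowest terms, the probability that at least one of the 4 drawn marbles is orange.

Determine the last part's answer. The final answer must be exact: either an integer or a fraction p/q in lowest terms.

Part I: total draws C(11,3) = 165; favorable C(5,3) = 10; P = 2/33; answer 2/33
Part II: R1 = 2/33; threaded value p + q = 35; c = 21; -5*(21)^3 - 8*(21)^2 - 9 = (-46305) + (-3528) + (-9) = -49842; answer -49842
Part III: R2 = -49842; w = 6; total draws C(13,4) = 715; complement C(6,4) = 15; favorable 715 - 15 = 700; P = 140/143; answer 140/143

140/143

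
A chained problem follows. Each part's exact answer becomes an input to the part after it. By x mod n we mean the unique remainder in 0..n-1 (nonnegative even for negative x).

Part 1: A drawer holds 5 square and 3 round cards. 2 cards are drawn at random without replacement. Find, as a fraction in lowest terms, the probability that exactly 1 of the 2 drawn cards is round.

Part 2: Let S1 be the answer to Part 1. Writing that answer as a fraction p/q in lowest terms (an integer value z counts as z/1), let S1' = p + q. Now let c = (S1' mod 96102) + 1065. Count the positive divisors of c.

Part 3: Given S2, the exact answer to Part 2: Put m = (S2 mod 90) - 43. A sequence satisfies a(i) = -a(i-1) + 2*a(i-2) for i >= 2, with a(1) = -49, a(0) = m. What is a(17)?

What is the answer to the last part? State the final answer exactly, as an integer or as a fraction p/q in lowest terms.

-524329

Part 1: total draws C(8,2) = 28; favorable C(3,1)*C(5,1) = 15; P = 15/28; answer 15/28
Part 2: S1 = 15/28; threaded value p + q = 43; c = 1108; 1108 = 2^2 * 277; number of divisors = (2+1) * (1+1) = 6; answer 6
Part 3: S2 = 6; m = -37; a(2) = -1*(-49) + 2*(-37) = -25; iterating: a(2)=-25, a(3)=-73, a(4)=23, a(5)=-169, a(6)=215, a(7)=-553, a(8)=983, a(9)=-2089, a(10)=4055, a(11)=-8233, a(12)=16343, a(13)=-32809, a(14)=65495, a(15)=-131113, a(16)=262103, a(17)=-524329; answer -524329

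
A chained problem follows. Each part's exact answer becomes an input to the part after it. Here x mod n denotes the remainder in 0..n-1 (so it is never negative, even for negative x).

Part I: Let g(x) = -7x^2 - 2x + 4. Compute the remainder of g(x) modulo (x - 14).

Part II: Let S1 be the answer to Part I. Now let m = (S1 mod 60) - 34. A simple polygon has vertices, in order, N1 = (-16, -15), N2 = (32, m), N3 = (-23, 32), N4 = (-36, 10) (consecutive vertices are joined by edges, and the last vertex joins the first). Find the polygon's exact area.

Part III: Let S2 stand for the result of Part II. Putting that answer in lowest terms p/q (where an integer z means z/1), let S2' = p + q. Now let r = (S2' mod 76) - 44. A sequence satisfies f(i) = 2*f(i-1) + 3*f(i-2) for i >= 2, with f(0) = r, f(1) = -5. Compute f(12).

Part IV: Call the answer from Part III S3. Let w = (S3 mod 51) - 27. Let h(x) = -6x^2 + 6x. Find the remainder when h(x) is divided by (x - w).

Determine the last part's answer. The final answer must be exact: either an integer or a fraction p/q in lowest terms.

-336

Part I: remainder = value at the root: -7*(14)^2 - 2*(14)^1 + 4 = (-1372) + (-28) + (4) = -1396; answer -1396
Part II: S1 = -1396; m = 10; cross terms: (-16*10 - 32*-15)=320, (32*32 - -23*10)=1254, (-23*10 - -36*32)=922, (-36*-15 - -16*10)=700; twice the area = |3196| = 3196; area = 1598; answer 1598
Part III: S2 = 1598; threaded value p + q = 1599; r = -41; f(2) = 2*(-5) + 3*(-41) = -133; iterating: f(2)=-133, f(3)=-281, f(4)=-961, f(5)=-2765, f(6)=-8413, f(7)=-25121, f(8)=-75481, f(9)=-226325, f(10)=-679093, f(11)=-2037161, f(12)=-6111601; answer -6111601
Part IV: S3 = -6111601; w = 8; remainder = value at the root: -6*(8)^2 + 6*(8)^1 = (-384) + (48) = -336; answer -336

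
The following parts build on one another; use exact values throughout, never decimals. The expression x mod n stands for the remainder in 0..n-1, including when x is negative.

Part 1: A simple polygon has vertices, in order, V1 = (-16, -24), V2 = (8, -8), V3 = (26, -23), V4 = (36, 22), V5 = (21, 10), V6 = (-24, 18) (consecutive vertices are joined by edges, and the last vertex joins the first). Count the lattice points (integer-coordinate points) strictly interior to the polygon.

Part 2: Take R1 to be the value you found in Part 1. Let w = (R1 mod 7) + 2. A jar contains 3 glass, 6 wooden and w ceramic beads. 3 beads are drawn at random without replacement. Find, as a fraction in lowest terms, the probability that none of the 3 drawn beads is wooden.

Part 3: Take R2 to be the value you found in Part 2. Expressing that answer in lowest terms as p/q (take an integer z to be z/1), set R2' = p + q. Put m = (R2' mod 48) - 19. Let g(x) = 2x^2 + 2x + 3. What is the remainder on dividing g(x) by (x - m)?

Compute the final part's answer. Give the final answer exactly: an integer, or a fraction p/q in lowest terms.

7

Part 1: cross terms: (-16*-8 - 8*-24)=320, (8*-23 - 26*-8)=24, (26*22 - 36*-23)=1400, (36*10 - 21*22)=-102, (21*18 - -24*10)=618, (-24*-24 - -16*18)=864; twice the area = |3124| = 3124; area = 1562; boundary points = 8 + 3 + 5 + 3 + 1 + 2 = 22; strictly interior points = area - boundary/2 + 1 = 1552; answer 1552
Part 2: R1 = 1552; w = 7; total draws C(16,3) = 560; favorable C(10,3) = 120; P = 3/14; answer 3/14
Part 3: R2 = 3/14; threaded value p + q = 17; m = -2; remainder = value at the root: 2*(-2)^2 + 2*(-2)^1 + 3 = (8) + (-4) + (3) = 7; answer 7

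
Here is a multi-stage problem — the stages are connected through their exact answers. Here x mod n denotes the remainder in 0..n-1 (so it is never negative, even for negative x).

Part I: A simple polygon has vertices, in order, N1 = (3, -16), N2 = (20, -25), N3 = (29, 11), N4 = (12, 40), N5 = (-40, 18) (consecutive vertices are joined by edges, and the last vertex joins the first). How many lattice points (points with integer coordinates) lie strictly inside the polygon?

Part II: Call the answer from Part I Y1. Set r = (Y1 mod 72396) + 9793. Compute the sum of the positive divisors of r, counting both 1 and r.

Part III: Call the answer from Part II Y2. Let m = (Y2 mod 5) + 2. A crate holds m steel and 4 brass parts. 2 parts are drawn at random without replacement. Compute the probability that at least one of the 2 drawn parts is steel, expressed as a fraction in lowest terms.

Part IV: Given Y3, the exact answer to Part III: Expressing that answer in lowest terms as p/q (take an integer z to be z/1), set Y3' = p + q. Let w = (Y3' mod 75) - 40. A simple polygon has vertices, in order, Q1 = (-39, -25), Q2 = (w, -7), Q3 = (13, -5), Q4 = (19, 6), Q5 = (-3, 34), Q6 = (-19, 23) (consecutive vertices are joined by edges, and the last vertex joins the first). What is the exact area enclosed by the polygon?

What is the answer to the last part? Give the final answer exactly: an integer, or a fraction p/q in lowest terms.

Part I: cross terms: (3*-25 - 20*-16)=245, (20*11 - 29*-25)=945, (29*40 - 12*11)=1028, (12*18 - -40*40)=1816, (-40*-16 - 3*18)=586; twice the area = |4620| = 4620; area = 2310; boundary points = 1 + 9 + 1 + 2 + 1 = 14; strictly interior points = area - boundary/2 + 1 = 2304; answer 2304
Part II: Y1 = 2304; r = 12097; 12097 is prime, so its only divisors are 1 and 12097; sigma = 1 + 12097 = 12098; answer 12098
Part III: Y2 = 12098; m = 5; total draws C(9,2) = 36; complement C(4,2) = 6; favorable 36 - 6 = 30; P = 5/6; answer 5/6
Part IV: Y3 = 5/6; threaded value p + q = 11; w = -29; cross terms: (-39*-7 - -29*-25)=-452, (-29*-5 - 13*-7)=236, (13*6 - 19*-5)=173, (19*34 - -3*6)=664, (-3*23 - -19*34)=577, (-19*-25 - -39*23)=1372; twice the area = |2570| = 2570; area = 1285; answer 1285

1285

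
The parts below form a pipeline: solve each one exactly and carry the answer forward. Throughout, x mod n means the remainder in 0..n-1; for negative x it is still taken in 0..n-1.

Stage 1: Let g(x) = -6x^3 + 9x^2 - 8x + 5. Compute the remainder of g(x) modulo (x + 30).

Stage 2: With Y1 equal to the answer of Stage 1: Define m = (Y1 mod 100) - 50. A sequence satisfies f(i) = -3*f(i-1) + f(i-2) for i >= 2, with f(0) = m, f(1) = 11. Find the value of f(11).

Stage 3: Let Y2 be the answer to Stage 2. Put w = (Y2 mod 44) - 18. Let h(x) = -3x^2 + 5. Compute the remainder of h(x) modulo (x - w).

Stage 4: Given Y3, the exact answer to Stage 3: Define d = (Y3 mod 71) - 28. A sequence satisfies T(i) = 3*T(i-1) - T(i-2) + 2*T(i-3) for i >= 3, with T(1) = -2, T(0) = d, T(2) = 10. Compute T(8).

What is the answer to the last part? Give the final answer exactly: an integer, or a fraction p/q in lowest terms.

16594

Stage 1: remainder = value at the root: -6*(-30)^3 + 9*(-30)^2 - 8*(-30)^1 + 5 = (162000) + (8100) + (240) + (5) = 170345; answer 170345
Stage 2: Y1 = 170345; m = -5; f(2) = -3*(11) + 1*(-5) = -38; iterating: f(2)=-38, f(3)=125, f(4)=-413, f(5)=1364, f(6)=-4505, f(7)=14879, f(8)=-49142, f(9)=162305, f(10)=-536057, f(11)=1770476; answer 1770476
Stage 3: Y2 = 1770476; w = -14; remainder = value at the root: -3*(-14)^2 + 5 = (-588) + (5) = -583; answer -583
Stage 4: Y3 = -583; d = 28; T(3) = 3*(10) - 1*(-2) + 2*(28) = 88; iterating: T(3)=88, T(4)=250, T(5)=682, T(6)=1972, T(7)=5734, T(8)=16594; answer 16594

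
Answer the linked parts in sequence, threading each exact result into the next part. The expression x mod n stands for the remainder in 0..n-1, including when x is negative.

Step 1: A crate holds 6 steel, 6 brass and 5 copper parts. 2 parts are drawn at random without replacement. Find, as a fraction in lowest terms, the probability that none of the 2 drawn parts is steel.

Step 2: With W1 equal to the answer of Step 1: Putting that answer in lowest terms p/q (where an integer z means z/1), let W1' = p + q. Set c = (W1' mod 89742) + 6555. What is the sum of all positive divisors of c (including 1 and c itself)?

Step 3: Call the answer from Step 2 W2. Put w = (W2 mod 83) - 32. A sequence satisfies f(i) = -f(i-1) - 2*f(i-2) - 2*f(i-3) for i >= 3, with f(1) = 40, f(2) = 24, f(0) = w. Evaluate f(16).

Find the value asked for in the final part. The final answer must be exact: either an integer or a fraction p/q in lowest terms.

Step 1: total draws C(17,2) = 136; favorable C(11,2) = 55; P = 55/136; answer 55/136
Step 2: W1 = 55/136; threaded value p + q = 191; c = 6746; 6746 = 2 * 3373; sigma = (1 + 2) * (1 + 3373) = 3 * 3374 = 10122; answer 10122
Step 3: W2 = 10122; w = 47; f(3) = -1*(24) - 2*(40) - 2*(47) = -198; iterating: f(3)=-198, f(4)=70, f(5)=278, f(6)=-22, f(7)=-674, f(8)=162, f(9)=1230, f(10)=-206, f(11)=-2578, f(12)=530, f(13)=5038, f(14)=-942, f(15)=-10194, f(16)=2002; answer 2002

2002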